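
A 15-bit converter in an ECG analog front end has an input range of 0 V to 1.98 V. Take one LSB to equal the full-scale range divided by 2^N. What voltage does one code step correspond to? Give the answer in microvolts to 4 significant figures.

60.42 µV

Span = 1.98 V.
2^15 = 32768 levels.
Step size = 1.98/32768 V = 60.42 µV.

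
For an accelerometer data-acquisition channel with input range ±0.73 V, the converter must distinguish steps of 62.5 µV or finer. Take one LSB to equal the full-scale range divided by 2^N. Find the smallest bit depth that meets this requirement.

Range = 0.73 − (-0.73) = 1.46 V.
Need 2^N ≥ 1.46 V / 62.5 µV = 23360 → N_min = 15.

15 bits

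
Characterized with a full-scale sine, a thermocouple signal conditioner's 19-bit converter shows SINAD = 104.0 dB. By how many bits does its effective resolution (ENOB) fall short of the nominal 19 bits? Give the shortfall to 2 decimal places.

2.02 bits

N_eff = (104.0 − 1.76)/6.02 = 16.9834 bits.
Lost resolution: 19 − 16.9834 = 2.0166 bits.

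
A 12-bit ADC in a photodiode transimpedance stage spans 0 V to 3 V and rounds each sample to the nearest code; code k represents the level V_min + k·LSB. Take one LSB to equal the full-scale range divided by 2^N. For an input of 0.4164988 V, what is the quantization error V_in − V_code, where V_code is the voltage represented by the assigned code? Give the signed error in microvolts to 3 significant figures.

−249 µV

Span = 3 V. LSB = 3 V / 2^12 ≈ 0.7324 mV.
(0.4164988 − (0)) / LSB = 0.4164988 × 4096/3 = 568.6597. Nearest integer: k = 569.
V_code = V_min + k × range/2^12 = 0 + 569 × 3/4096 = 0.4167480469 V.
e = 0.4164988 − (0.4167480469) = −249 µV.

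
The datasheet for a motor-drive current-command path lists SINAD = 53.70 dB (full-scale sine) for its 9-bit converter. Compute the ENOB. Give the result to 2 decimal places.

8.63 bits

ENOB = (53.70 − 1.76)/6.02 = 8.6279 bits.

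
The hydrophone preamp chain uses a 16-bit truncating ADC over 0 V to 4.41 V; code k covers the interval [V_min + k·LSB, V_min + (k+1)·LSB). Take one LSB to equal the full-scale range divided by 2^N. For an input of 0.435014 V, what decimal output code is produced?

6464

Span = 4.41 V. LSB = 4.41 V / 2^16 ≈ 67.29 µV.
V_in − V_min = 0.435014 − (0) = 0.435014 V.
Divide by LSB: 0.435014 × 65536/4.41 = 6464.6434.
Truncating gives code 6464.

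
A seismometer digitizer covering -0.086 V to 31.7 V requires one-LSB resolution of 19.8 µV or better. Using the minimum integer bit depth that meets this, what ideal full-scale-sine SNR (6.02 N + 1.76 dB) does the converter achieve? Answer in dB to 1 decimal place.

The full-scale span is 31.7 − (-0.086) = 31.786 V.
Need 2^N ≥ 31.786 V / 19.8 µV = 1.605e6 → N_min = 21.
Ideal SNR at N = 21: 6.02·21 + 1.76 = 128.2 dB.

128.2 dB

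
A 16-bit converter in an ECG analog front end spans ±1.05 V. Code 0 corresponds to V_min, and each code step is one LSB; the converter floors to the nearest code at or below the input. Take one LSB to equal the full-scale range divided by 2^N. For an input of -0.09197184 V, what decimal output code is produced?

29897

Range = 1.05 − (-1.05) = 2.1 V. LSB = 2.1 V / 2^16 ≈ 32.04 µV.
(V_in − V_min) × 2^16/range = (-0.09197184 − (-1.05)) × 65536/2.1 = 29897.778.
Floor → code = 29897.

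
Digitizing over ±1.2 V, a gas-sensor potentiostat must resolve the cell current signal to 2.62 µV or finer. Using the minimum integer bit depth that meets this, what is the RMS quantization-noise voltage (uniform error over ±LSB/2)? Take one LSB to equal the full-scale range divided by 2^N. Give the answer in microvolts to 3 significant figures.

0.661 µV

Span: 1.2 V − (-1.2 V) = 2.4 V.
Required number of levels: 2.4/2.62 µV = 916030; smallest N with 2^N ≥ that is 20.
LSB = 2.4 V ÷ 2^20 = 2.4/1048576 V = 2.2888 µV.
σ_q = LSB/√12 = 2.2888 µV/3.4641 = 0.661 µV.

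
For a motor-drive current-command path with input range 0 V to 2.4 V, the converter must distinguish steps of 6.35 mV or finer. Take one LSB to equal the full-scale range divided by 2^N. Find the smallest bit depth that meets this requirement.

V_FS = 2.4 V.
Required number of levels: 2.4/6.35 mV = 377.95; smallest N with 2^N ≥ that is 9.

9 bits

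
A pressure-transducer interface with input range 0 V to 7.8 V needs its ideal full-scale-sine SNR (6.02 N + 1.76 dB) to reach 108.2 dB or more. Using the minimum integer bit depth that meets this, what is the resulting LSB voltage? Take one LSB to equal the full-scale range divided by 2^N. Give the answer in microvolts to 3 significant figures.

29.8 µV

Full-scale range = 7.8 V.
Solving 6.02 N ≥ 108.2 − 1.76: N ≥ 17.681. Round up → N = 18.
LSB = 7.8 V ÷ 2^18 = 7.8/262144 V = 29.8 µV.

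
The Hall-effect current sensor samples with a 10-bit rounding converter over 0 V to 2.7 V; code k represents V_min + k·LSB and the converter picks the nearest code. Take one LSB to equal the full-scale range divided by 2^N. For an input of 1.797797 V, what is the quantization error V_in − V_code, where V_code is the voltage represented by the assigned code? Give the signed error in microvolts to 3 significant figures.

V_FS = 2.7 V. LSB = 2.7 V / 2^10 ≈ 2.637 mV.
(1.797797 − (0)) / LSB = 1.797797 × 1024/2.7 = 681.8312. Nearest integer: k = 682.
V_code = V_min + k × range/2^10 = 0 + 682 × 2.7/1024 = 1.798242188 V.
e = 1.797797 − (1.798242188) = −445 µV.

−445 µV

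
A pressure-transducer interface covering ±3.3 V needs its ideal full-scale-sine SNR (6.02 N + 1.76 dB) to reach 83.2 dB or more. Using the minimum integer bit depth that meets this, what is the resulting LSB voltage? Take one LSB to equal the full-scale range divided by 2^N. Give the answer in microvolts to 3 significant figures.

Range = 3.3 − (-3.3) = 6.6 V.
Solving 6.02 N ≥ 83.2 − 1.76: N ≥ 13.528. Round up → N = 14.
LSB = 6.6 V / 2^14 = 403 µV.

403 µV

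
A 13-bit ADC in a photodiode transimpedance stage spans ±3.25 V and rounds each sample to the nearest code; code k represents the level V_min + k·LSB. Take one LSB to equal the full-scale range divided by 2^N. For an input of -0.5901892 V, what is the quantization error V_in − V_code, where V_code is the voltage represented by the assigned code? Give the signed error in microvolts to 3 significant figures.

Full-scale range = 3.25 V − (-3.25 V) = 6.5 V. LSB = 6.5 V / 2^13 ≈ 0.7935 mV.
(V_in − V_min)/LSB = (-0.5901892 − (-3.25)) × 8192/6.5 = 3352.1800 → nearest code k = 3352.
V_code = -3.25 + (3352/8192) × 6.5 = -0.5903320313 V.
e = -0.5901892 − (-0.5903320313) = +143 µV.

+143 µV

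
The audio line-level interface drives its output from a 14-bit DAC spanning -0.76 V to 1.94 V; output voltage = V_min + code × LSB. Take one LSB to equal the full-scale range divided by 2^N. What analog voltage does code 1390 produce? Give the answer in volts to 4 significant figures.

Full-scale range = 1.94 V − (-0.76 V) = 2.7 V. LSB = 2.7 V / 2^14.
V_out = V_min + code × LSB = -0.76 V + 1390 × 2.7 V / 16384
      = -0.76 + 0.229065 = -0.530935 V.

-0.5309 V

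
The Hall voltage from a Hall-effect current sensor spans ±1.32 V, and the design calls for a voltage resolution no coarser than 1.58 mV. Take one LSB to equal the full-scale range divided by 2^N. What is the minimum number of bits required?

11 bits

The full-scale span is 1.32 − (-1.32) = 2.64 V.
Required number of levels: 2.64/1.58 mV = 1670.9; smallest N with 2^N ≥ that is 11.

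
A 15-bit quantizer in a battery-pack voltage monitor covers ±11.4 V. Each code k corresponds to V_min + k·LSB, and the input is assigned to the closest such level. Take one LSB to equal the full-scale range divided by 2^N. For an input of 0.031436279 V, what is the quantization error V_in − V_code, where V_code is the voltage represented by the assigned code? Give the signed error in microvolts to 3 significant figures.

+125 µV

Range = 11.4 − (-11.4) = 22.8 V. LSB = 22.8 V / 2^15 ≈ 0.6958 mV.
(0.031436279 − (-11.4)) / LSB = 11.431436279 × 32768/22.8 = 16429.1800. Nearest integer: k = 16429.
V_code = V_min + k × range/2^15 = -11.4 + 16429 × 22.8/32768 = 0.031311035156 V.
V_in − V_code = 0.031436279 − (0.031311035156) = +125 µV.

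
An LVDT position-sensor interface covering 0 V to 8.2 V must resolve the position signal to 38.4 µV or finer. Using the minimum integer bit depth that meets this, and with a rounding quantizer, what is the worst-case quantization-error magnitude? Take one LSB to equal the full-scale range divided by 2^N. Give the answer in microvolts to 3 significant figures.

15.6 µV

Range is 8.2 V.
Levels needed ≥ 8.2/38.4 µV = 213500. 2^18 = 262144 suffices, so N_min = 18.
Step size = 8.2/262144 V = 31.281 µV.
Max error for round-to-nearest is LSB/2 = 15.6 µV.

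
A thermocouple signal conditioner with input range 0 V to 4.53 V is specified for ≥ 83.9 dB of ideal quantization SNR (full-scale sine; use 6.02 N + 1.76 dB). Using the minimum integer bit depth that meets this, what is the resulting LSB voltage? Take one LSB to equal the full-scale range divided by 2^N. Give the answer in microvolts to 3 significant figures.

276 µV

Full-scale range = 4.53 V.
Required N = ⌈(83.9 − 1.76)/6.02⌉ = ⌈13.645⌉ = 14.
One LSB is 4.53 V / 16384 = 276 µV.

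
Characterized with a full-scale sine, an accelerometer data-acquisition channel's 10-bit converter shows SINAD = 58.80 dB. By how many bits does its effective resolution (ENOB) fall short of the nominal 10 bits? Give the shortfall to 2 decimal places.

0.52 bits

N_eff = (58.80 − 1.76)/6.02 = 9.4751 bits.
10 − 9.4751 = 0.52 bits below nominal.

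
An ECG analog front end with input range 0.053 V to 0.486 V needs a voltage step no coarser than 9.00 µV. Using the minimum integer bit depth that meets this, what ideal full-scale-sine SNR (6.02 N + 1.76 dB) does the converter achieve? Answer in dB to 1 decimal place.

The full-scale span is 0.486 − (0.053) = 0.433 V.
Need 2^N ≥ 0.433 V / 9.00 µV = 48110 → N_min = 16.
6.02(16) + 1.76 = 98.08 dB.

98.1 dB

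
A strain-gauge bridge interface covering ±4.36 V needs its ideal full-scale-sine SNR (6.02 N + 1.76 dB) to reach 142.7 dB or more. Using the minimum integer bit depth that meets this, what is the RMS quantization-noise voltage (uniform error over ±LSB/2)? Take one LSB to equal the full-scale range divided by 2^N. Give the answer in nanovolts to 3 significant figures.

Range = 4.36 − (-4.36) = 8.72 V.
N ≥ (142.7 − 1.76)/6.02 = 23.412 → N_min = 24.
LSB = 8.72 V / 2^24 = 0.51975 µV.
RMS noise = LSB/√12 = 150 nV.

150 nV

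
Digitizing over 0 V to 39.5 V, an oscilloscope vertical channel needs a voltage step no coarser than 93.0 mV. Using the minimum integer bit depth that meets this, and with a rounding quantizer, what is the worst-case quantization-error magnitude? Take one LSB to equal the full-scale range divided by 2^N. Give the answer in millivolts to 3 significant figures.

38.6 mV

V_FS = 39.5 V.
Levels needed ≥ 39.5/93.0 mV = 424.7. 2^9 = 512 suffices, so N_min = 9.
LSB = 39.5 V / 2^9 = 77.148 mV.
Half an LSB is 38.6 mV.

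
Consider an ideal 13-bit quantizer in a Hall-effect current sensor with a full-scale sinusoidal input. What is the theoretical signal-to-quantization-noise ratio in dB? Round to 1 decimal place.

80.0 dB

SNR = 6.02·13 + 1.76 = 80.02 dB.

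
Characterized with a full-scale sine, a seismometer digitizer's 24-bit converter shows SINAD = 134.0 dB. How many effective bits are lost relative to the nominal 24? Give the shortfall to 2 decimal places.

2.03 bits

Effective bits = (134.0 − 1.76)/6.02 = 21.9668.
Shortfall = 24 − 21.9668 = 2.0332 bits.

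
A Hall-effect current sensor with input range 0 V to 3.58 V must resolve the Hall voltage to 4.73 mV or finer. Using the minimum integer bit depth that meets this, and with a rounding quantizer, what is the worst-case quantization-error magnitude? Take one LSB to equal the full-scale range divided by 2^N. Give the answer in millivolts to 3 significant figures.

Span = 3.58 V.
Need 2^N ≥ 3.58 V / 4.73 mV = 756.9 → N_min = 10.
One LSB is 3.58 V / 1024 = 3.4961 mV.
Max error for round-to-nearest is LSB/2 = 1.75 mV.

1.75 mV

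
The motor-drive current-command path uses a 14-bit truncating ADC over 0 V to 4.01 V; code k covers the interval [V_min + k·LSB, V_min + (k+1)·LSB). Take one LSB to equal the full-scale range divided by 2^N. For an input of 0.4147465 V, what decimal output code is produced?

Full-scale range = 4.01 V. LSB = 4.01 V / 2^14 ≈ 244.8 µV.
V_in − V_min = 0.4147465 − (0) = 0.4147465 V.
Divide by LSB: 0.4147465 × 16384/4.01 = 1694.5653.
Truncating gives code 1694.

1694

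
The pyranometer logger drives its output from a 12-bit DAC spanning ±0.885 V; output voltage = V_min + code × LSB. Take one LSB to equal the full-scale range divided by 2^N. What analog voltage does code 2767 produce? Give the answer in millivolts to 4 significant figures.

Range = 0.885 − (-0.885) = 1.77 V. LSB = 1.77 V / 2^12.
V_out = V_min + code × LSB = -0.885 V + 2767 × 1.77 V / 4096
      = -0.885 + 1.19570 = 0.310701 V.

310.7 mV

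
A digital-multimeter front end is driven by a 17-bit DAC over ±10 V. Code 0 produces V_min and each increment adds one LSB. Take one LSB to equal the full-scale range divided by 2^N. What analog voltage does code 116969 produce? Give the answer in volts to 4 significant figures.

7.848 V

Full-scale range = 10 V − (-10 V) = 20 V. LSB = 20 V / 2^17.
Output = V_min + (116969/131072) × range = -10 + 0.892403 × 20 V
      = -10 + 17.8481 = 7.84805 V.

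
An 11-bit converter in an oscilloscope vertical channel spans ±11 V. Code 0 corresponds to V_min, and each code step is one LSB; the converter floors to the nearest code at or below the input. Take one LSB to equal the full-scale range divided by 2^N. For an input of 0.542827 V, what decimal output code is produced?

Span: 11 V − (-11 V) = 22 V. LSB = 22 V / 2^11 ≈ 10.74 mV.
V_in − V_min = 0.542827 − (-11) = 11.542827 V.
Divide by LSB: 11.542827 × 2048/22 = 1074.5323.
Truncating gives code 1074.

1074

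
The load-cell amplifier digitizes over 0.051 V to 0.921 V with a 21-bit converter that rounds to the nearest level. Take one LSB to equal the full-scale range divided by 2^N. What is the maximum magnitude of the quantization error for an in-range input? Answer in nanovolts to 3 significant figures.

Full-scale range = 0.921 V − (0.051 V) = 0.87 V.
LSB = 0.87 V / 2^21 = 414.85 nV.
Worst-case error for round-to-nearest is half an LSB: 207 nV.

207 nV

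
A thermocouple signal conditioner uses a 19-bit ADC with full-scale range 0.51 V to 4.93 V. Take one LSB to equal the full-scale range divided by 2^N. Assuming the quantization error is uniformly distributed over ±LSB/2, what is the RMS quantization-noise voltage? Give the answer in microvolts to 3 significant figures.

2.43 µV

Full-scale range = 4.93 V − (0.51 V) = 4.42 V.
Step size = 4.42/524288 V = 8.4305 µV.
σ_q = LSB/√12 = 8.4305 µV/3.4641 = 2.43 µV.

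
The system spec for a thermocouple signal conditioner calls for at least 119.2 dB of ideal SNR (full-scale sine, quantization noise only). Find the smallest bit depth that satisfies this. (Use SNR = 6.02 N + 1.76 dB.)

20 bits

6.02 N + 1.76 ≥ 119.2 gives N ≥ 19.508, so the minimum integer is 20.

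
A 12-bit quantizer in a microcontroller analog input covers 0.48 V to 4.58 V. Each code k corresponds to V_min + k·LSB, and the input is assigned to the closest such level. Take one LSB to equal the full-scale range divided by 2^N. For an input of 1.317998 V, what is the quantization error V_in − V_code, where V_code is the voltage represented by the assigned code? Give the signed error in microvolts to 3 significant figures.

+181 µV

Span: 4.58 V − (0.48 V) = 4.1 V. LSB = 4.1 V / 2^12 ≈ 1.001 mV.
(V_in − V_min)/LSB = (1.317998 − (0.48)) × 4096/4.1 = 837.1804 → nearest code k = 837.
V_code = 0.48 + (837/4096) × 4.1 = 1.317817383 V.
V_in − V_code = 1.317998 − (1.317817383) = +181 µV.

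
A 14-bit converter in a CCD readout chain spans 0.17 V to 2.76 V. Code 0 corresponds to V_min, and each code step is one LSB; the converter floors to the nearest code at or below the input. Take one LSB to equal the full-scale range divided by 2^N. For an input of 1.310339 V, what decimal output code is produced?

7213

Full-scale range = 2.76 V − (0.17 V) = 2.59 V. LSB = 2.59 V / 2^14 ≈ 158.1 µV.
code = ⌊(V_in − V_min)/LSB⌋ = ⌊(V_in − V_min) × 2^14 / range⌋
     = ⌊(1.310339 − (0.17)) × 16384 / 2.59⌋ = ⌊1.140339 × 16384/2.59⌋
     = ⌊7213.635⌋ = 7213.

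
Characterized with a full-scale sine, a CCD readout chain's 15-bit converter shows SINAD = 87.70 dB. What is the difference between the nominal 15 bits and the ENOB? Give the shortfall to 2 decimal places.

N_eff = (87.70 − 1.76)/6.02 = 14.2757 bits.
Lost resolution: 15 − 14.2757 = 0.7243 bits.

0.72 bits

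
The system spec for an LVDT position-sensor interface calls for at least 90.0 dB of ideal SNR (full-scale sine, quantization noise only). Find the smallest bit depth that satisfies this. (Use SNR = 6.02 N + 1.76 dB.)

Required N = ⌈(90.0 − 1.76)/6.02⌉ = ⌈14.658⌉ = 15.

15 bits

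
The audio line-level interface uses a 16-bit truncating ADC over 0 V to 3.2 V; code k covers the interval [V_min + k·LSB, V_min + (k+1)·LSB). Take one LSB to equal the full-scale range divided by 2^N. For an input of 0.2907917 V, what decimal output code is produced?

Span = 3.2 V. LSB = 3.2 V / 2^16 ≈ 48.83 µV.
(V_in − V_min) × 2^16/range = (0.2907917 − (0)) × 65536/3.2 = 5955.414.
Floor → code = 5955.

5955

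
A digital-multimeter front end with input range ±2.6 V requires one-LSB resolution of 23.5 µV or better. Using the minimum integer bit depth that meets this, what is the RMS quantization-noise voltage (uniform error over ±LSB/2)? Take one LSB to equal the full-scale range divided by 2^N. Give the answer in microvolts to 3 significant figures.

Span: 2.6 V − (-2.6 V) = 5.2 V.
Required number of levels: 5.2/23.5 µV = 221280; smallest N with 2^N ≥ that is 18.
One LSB is 5.2 V / 262144 = 19.836 µV.
σ_q = LSB/√12 = 19.836 µV/3.4641 = 5.73 µV.

5.73 µV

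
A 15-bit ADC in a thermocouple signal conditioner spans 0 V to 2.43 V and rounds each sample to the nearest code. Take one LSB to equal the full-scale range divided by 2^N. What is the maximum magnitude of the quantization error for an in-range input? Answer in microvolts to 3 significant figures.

37.1 µV

V_FS = 2.43 V.
LSB = 2.43 V ÷ 2^15 = 2.43/32768 V = 74.158 µV.
Worst-case error for round-to-nearest is half an LSB: 37.1 µV.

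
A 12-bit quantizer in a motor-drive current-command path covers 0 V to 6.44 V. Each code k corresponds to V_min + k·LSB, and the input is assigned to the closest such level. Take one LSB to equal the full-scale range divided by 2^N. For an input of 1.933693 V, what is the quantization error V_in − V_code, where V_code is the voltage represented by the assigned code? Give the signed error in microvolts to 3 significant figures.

Range is 6.44 V. LSB = 6.44 V / 2^12 ≈ 1.572 mV.
(V_in − V_min)/LSB = (1.933693 − (0)) × 4096/6.44 = 1229.8768 → nearest code k = 1230.
V_code = 0 + (1230/4096) × 6.44 = 1.933886719 V.
V_in − V_code = 1.933693 − (1.933886719) = −194 µV.

−194 µV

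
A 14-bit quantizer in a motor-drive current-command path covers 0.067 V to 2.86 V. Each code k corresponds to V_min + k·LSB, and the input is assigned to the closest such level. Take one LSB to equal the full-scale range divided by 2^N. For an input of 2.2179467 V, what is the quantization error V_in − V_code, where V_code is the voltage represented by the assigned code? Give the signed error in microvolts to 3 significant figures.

−58.8 µV

Span: 2.86 V − (0.067 V) = 2.793 V. LSB = 2.793 V / 2^14 ≈ 170.5 µV.
Position in LSBs: (2.2179467 − (0.067)) × 16384/2.793 = 12617.6551; rounding gives k = 12618.
V_code = V_min + k × range/2^14 = 0.067 + 12618 × 2.793/16384 = 2.2180054932 V.
V_in − V_code = 2.2179467 − (2.2180054932) = −58.8 µV.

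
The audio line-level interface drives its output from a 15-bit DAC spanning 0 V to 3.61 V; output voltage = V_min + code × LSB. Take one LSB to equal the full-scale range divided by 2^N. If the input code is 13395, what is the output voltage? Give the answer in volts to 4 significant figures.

1.476 V

Full-scale range = 3.61 V. LSB = 3.61 V / 2^15.
V_out = V_min + code × LSB = 0 V + 13395 × 3.61 V / 32768
      = 0 V + 1.47571 V = 1.47571 V.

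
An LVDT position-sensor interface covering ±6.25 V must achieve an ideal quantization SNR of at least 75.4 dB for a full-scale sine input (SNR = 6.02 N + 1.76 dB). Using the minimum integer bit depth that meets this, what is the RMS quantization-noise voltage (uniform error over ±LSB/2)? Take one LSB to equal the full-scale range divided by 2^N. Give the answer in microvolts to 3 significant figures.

440 µV

Span: 6.25 V − (-6.25 V) = 12.5 V.
6.02 N + 1.76 ≥ 75.4 gives N ≥ 12.233, so the minimum integer is 13.
One LSB is 12.5 V / 8192 = 1.5259 mV.
RMS noise = LSB/√12 = 440 µV.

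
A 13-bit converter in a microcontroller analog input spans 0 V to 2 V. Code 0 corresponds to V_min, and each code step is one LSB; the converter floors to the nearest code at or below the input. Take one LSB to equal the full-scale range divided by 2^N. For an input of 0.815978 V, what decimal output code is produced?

Span = 2 V. LSB = 2 V / 2^13 ≈ 244.1 µV.
V_in − V_min = 0.815978 − (0) = 0.815978 V.
Divide by LSB: 0.815978 × 8192/2 = 3342.2459.
Truncating gives code 3342.

3342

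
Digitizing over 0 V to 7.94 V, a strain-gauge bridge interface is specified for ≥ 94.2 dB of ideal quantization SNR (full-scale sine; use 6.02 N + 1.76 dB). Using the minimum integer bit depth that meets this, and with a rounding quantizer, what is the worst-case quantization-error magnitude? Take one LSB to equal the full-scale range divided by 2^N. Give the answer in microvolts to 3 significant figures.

Range is 7.94 V.
N ≥ (94.2 − 1.76)/6.02 = 15.355 → N_min = 16.
LSB = 7.94 V ÷ 2^16 = 7.94/65536 V = 121.15 µV.
Half an LSB is 60.6 µV.

60.6 µV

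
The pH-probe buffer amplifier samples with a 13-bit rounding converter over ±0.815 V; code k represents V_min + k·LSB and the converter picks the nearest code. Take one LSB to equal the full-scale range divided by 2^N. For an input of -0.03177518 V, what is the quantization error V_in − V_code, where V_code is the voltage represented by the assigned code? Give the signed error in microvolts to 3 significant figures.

The full-scale span is 0.815 − (-0.815) = 1.63 V. LSB = 1.63 V / 2^13 ≈ 199.0 µV.
Position in LSBs: (-0.03177518 − (-0.815)) × 8192/1.63 = 3936.3054; rounding gives k = 3936.
V_code = -0.815 + (3936/8192) × 1.63 = -0.03183593750 V.
e = -0.03177518 − (-0.03183593750) = +60.8 µV.

+60.8 µV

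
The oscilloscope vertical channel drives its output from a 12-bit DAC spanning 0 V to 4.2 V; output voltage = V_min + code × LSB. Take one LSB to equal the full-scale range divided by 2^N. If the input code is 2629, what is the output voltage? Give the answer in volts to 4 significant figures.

Span = 4.2 V. LSB = 4.2 V / 2^12.
V_out = V_min + code × LSB = 0 V + 2629 × 4.2 V / 4096
      = 0 + 2.69575 = 2.69575 V.

2.696 V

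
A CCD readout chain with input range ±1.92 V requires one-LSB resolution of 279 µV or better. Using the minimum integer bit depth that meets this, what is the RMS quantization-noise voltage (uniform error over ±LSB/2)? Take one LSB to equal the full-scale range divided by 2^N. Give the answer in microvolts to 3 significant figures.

67.7 µV

The full-scale span is 1.92 − (-1.92) = 3.84 V.
3.84 V / 279 µV = 13760. Since 2^13 = 8192 and 2^14 = 16384, N = 14.
One LSB is 3.84 V / 16384 = 234.38 µV.
σ_q = LSB/√12 = 234.38 µV/3.4641 = 67.7 µV.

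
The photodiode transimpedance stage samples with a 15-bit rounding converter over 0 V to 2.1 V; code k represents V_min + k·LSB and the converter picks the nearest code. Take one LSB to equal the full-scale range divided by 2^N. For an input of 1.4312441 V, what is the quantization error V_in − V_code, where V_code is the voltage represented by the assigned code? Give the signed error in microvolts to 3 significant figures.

Full-scale range = 2.1 V. LSB = 2.1 V / 2^15 ≈ 64.09 µV.
(1.4312441 − (0)) / LSB = 1.4312441 × 32768/2.1 = 22332.8603. Nearest integer: k = 22333.
Reconstructed level: 0 + 22333 × 2.1/32768 V = 1.4312530518 V.
e = 1.4312441 − (1.4312530518) = −8.95 µV.

−8.95 µV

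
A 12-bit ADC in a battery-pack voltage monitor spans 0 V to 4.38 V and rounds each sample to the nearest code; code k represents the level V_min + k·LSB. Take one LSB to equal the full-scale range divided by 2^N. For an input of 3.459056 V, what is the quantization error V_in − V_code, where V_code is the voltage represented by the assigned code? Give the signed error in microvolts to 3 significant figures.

Full-scale range = 4.38 V. LSB = 4.38 V / 2^12 ≈ 1.069 mV.
(3.459056 − (0)) / LSB = 3.459056 × 4096/4.38 = 3234.7702. Nearest integer: k = 3235.
V_code = V_min + k × range/2^12 = 0 + 3235 × 4.38/4096 = 3.459301758 V.
e = 3.459056 − (3.459301758) = −246 µV.

−246 µV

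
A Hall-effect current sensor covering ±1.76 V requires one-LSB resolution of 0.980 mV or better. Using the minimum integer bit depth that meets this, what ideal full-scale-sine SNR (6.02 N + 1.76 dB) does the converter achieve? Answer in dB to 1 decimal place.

74.0 dB

Full-scale range = 1.76 V − (-1.76 V) = 3.52 V.
Need 2^N ≥ 3.52 V / 0.980 mV = 3592 → N_min = 12.
SNR = 6.02 × 12 + 1.76 = 74.00 dB.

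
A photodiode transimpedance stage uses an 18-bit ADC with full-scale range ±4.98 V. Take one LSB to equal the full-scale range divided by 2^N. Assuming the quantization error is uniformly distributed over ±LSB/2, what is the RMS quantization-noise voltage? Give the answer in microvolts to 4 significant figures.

The full-scale span is 4.98 − (-4.98) = 9.96 V.
LSB = 9.96 V / 2^18 = 37.9944 µV.
σ_q = LSB/√12 = 37.9944 µV/3.4641 = 10.97 µV.

10.97 µV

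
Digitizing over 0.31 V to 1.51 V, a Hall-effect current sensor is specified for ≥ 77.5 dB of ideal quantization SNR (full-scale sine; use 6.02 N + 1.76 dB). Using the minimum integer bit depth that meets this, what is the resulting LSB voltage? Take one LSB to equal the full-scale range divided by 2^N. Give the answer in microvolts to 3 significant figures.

Full-scale range = 1.51 V − (0.31 V) = 1.2 V.
6.02 N + 1.76 ≥ 77.5 gives N ≥ 12.581, so the minimum integer is 13.
One LSB is 1.2 V / 8192 = 146 µV.

146 µV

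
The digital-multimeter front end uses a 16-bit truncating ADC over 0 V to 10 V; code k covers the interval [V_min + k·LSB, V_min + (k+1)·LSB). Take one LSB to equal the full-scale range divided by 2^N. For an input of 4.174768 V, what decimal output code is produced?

27359

Range is 10 V. LSB = 10 V / 2^16 ≈ 152.6 µV.
(V_in − V_min) × 2^16/range = (4.174768 − (0)) × 65536/10 = 27359.760.
Floor → code = 27359.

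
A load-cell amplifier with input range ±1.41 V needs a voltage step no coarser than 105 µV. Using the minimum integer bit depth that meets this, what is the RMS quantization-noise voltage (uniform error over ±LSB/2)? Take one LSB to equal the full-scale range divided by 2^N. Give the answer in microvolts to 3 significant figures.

The full-scale span is 1.41 − (-1.41) = 2.82 V.
Required number of levels: 2.82/105 µV = 26857; smallest N with 2^N ≥ that is 15.
One LSB is 2.82 V / 32768 = 86.060 µV.
σ_q = LSB/√12 = 86.060 µV/3.4641 = 24.8 µV.

24.8 µV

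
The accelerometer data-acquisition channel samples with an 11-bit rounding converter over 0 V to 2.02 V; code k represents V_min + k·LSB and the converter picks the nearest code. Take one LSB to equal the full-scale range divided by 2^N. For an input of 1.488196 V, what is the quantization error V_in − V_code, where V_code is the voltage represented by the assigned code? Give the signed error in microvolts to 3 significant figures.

Range is 2.02 V. LSB = 2.02 V / 2^11 ≈ 0.9863 mV.
(1.488196 − (0)) / LSB = 1.488196 × 2048/2.02 = 1508.8245. Nearest integer: k = 1509.
V_code = 0 + (1509/2048) × 2.02 = 1.488369141 V.
Error = V_in − V_code = 1.488196 − (1.488369141) = −173 µV.

−173 µV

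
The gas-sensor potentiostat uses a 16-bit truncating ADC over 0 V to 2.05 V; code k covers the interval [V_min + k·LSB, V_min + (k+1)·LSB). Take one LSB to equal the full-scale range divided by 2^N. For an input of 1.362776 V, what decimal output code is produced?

V_FS = 2.05 V. LSB = 2.05 V / 2^16 ≈ 31.28 µV.
(V_in − V_min) × 2^16/range = (1.362776 − (0)) × 65536/2.05 = 43566.287.
Floor → code = 43566.

43566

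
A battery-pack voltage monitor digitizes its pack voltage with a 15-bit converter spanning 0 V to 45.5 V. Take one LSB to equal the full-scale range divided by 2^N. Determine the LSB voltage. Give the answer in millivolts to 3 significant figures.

1.39 mV

Full-scale range = 45.5 V.
2^15 = 32768 levels.
LSB = 45.5 V / 2^15 = 1.39 mV.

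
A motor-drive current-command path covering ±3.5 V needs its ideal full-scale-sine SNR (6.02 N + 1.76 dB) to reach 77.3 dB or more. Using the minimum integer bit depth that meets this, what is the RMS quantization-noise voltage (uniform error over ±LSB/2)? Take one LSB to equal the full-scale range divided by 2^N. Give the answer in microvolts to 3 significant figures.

247 µV

The full-scale span is 3.5 − (-3.5) = 7 V.
Required N = ⌈(77.3 − 1.76)/6.02⌉ = ⌈12.548⌉ = 13.
LSB = 7 V / 2^13 = 0.85449 mV.
RMS noise = LSB/√12 = 247 µV.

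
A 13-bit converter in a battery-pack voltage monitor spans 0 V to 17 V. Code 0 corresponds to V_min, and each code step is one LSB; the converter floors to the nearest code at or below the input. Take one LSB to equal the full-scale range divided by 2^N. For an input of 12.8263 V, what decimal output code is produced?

V_FS = 17 V. LSB = 17 V / 2^13 ≈ 2.075 mV.
V_in − V_min = 12.8263 − (0) = 12.8263 V.
Divide by LSB: 12.8263 × 8192/17 = 6180.7676.
Truncating gives code 6180.

6180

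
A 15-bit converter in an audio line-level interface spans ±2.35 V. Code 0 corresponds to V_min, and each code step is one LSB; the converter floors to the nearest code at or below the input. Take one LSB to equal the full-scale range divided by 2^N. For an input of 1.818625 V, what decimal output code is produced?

29063

Span: 2.35 V − (-2.35 V) = 4.7 V. LSB = 4.7 V / 2^15 ≈ 143.4 µV.
(V_in − V_min) × 2^15/range = (1.818625 − (-2.35)) × 32768/4.7 = 29063.299.
Floor → code = 29063.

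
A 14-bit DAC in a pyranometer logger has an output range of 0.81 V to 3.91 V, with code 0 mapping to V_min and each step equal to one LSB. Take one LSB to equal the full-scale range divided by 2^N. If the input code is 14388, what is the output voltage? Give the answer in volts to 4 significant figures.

3.532 V

The full-scale span is 3.91 − (0.81) = 3.1 V. LSB = 3.1 V / 2^14.
Output = V_min + (14388/16384) × range = 0.81 + 0.878174 × 3.1 V
      = 0.81 V + 2.72234 V = 3.53234 V.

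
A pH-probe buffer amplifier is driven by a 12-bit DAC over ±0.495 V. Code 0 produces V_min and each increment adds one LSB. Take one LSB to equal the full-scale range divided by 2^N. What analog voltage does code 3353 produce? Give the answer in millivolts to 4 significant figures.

The full-scale span is 0.495 − (-0.495) = 0.99 V. LSB = 0.99 V / 2^12.
Output = V_min + (3353/4096) × range = -0.495 + 0.818604 × 0.99 V
      = -0.495 V + 0.810417 V = 0.315417 V.

315.4 mV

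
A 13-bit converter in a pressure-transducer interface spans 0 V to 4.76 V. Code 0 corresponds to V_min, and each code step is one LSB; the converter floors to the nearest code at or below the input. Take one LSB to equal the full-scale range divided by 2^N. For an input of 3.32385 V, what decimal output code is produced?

V_FS = 4.76 V. LSB = 4.76 V / 2^13 ≈ 0.5811 mV.
V_in − V_min = 3.32385 − (0) = 3.32385 V.
Divide by LSB: 3.32385 × 8192/4.76 = 5720.3738.
Truncating gives code 5720.

5720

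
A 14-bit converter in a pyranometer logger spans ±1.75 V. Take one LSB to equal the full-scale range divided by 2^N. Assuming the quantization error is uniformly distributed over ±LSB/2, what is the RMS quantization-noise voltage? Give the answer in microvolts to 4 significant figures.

61.67 µV

Range = 1.75 − (-1.75) = 3.5 V.
LSB = 3.5 V / 2^14 = 213.623 µV.
RMS of a uniform error over width LSB is LSB/√12 = 61.67 µV.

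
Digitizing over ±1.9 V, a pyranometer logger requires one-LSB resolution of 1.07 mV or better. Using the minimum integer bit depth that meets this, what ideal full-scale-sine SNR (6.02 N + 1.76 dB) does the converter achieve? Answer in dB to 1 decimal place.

Span: 1.9 V − (-1.9 V) = 3.8 V.
Need 2^N ≥ 3.8 V / 1.07 mV = 3551 → N_min = 12.
Ideal SNR at N = 12: 6.02·12 + 1.76 = 74.0 dB.

74.0 dB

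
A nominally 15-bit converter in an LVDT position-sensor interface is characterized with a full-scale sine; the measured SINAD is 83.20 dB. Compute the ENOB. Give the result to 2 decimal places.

13.53 bits

ENOB = (83.20 − 1.76)/6.02 = 13.5282 bits.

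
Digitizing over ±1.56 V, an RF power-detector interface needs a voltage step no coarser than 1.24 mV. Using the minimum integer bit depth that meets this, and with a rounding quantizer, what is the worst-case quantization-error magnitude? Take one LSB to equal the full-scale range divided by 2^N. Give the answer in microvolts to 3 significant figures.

Range = 1.56 − (-1.56) = 3.12 V.
Need 2^N ≥ 3.12 V / 1.24 mV = 2516 → N_min = 12.
LSB = 3.12 V / 2^12 = 0.76172 mV.
Max error for round-to-nearest is LSB/2 = 381 µV.

381 µV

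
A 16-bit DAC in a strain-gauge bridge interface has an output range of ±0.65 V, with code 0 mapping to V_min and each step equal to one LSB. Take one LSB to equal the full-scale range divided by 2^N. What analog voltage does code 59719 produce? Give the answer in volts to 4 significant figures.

Range = 0.65 − (-0.65) = 1.3 V. LSB = 1.3 V / 2^16.
Output = V_min + (59719/65536) × range = -0.65 + 0.911240 × 1.3 V
      = -0.65 V + 1.18461 V = 0.534612 V.

0.5346 V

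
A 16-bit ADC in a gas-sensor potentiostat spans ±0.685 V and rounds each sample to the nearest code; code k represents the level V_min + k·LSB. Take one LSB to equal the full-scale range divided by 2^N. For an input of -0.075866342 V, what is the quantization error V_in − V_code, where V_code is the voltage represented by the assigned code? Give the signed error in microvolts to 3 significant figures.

Full-scale range = 0.685 V − (-0.685 V) = 1.37 V. LSB = 1.37 V / 2^16 ≈ 20.90 µV.
Position in LSBs: (-0.075866342 − (-0.685)) × 65536/1.37 = 29138.8200; rounding gives k = 29139.
V_code = -0.685 + (29139/65536) × 1.37 = -0.075862579346 V.
V_in − V_code = -0.075866342 − (-0.075862579346) = −3.76 µV.

−3.76 µV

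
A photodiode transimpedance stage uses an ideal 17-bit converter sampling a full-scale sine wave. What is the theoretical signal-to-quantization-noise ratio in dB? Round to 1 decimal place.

SNR = 6.02·17 + 1.76 = 104.10 dB.

104.1 dB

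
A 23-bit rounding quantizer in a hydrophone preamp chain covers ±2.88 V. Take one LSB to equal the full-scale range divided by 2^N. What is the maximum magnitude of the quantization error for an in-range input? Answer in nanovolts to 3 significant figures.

Range = 2.88 − (-2.88) = 5.76 V.
LSB = 5.76 V / 2^23 = 0.68665 µV.
Worst-case error for round-to-nearest is half an LSB: 343 nV.

343 nV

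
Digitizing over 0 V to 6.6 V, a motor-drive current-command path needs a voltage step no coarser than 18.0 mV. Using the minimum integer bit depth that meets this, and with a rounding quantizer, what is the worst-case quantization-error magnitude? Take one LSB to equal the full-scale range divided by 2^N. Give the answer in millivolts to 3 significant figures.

Span = 6.6 V.
Need 2^N ≥ 6.6 V / 18.0 mV = 366.7 → N_min = 9.
One LSB is 6.6 V / 512 = 12.891 mV.
Half an LSB is 6.45 mV.

6.45 mV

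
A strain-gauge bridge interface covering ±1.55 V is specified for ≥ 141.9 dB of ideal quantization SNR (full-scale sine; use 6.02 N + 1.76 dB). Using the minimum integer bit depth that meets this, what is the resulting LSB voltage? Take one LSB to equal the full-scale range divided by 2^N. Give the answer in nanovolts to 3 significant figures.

185 nV

The full-scale span is 1.55 − (-1.55) = 3.1 V.
Solving 6.02 N ≥ 141.9 − 1.76: N ≥ 23.279. Round up → N = 24.
One LSB is 3.1 V / 16777216 = 185 nV.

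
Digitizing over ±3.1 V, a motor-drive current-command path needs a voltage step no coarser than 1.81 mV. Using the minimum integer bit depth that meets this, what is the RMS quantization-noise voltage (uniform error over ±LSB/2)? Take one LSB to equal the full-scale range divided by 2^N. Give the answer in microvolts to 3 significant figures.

Range = 3.1 − (-3.1) = 6.2 V.
Need 2^N ≥ 6.2 V / 1.81 mV = 3425 → N_min = 12.
One LSB is 6.2 V / 4096 = 1.5137 mV.
V_rms = LSB/√12 = 437 µV.

437 µV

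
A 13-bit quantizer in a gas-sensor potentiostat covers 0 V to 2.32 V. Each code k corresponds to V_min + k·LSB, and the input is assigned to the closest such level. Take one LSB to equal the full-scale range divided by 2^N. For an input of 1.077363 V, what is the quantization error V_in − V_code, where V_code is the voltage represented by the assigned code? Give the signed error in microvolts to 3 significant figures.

+58.3 µV

Range is 2.32 V. LSB = 2.32 V / 2^13 ≈ 283.2 µV.
Position in LSBs: (1.077363 − (0)) × 8192/2.32 = 3804.2059; rounding gives k = 3804.
V_code = V_min + k × range/2^13 = 0 + 3804 × 2.32/8192 = 1.077304688 V.
V_in − V_code = 1.077363 − (1.077304688) = +58.3 µV.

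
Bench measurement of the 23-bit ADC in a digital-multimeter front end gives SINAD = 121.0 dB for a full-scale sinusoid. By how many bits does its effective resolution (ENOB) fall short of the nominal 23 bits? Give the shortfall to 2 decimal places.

ENOB = (SINAD − 1.76)/6.02 = (121.0 − 1.76)/6.02 = 19.8073 bits.
23 − 19.8073 = 3.19 bits below nominal.

3.19 bits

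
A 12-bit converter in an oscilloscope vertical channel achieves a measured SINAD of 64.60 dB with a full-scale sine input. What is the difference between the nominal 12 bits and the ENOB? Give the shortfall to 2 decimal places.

ENOB = (SINAD − 1.76)/6.02 = (64.60 − 1.76)/6.02 = 10.4385 bits.
Shortfall = 12 − 10.4385 = 1.5615 bits.

1.56 bits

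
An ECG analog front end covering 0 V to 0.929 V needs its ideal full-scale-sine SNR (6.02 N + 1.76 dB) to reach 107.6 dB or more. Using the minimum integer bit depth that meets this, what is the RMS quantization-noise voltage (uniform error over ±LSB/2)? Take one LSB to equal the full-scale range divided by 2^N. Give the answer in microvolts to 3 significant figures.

1.02 µV

Range is 0.929 V.
Solving 6.02 N ≥ 107.6 − 1.76: N ≥ 17.581. Round up → N = 18.
One LSB is 0.929 V / 262144 = 3.5439 µV.
RMS noise = LSB/√12 = 1.02 µV.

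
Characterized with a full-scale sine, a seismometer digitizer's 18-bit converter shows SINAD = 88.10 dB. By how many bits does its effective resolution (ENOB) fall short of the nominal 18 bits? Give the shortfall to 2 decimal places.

3.66 bits

N_eff = (88.10 − 1.76)/6.02 = 14.3422 bits.
18 − 14.3422 = 3.66 bits below nominal.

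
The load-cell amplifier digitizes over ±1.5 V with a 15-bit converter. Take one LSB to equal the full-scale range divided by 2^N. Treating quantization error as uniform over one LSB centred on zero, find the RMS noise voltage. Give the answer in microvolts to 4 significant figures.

26.43 µV

Range = 1.5 − (-1.5) = 3 V.
Step size = 3/32768 V = 91.5527 µV.
V_rms = LSB/√12 = 91.5527 µV / √12 = 26.43 µV.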